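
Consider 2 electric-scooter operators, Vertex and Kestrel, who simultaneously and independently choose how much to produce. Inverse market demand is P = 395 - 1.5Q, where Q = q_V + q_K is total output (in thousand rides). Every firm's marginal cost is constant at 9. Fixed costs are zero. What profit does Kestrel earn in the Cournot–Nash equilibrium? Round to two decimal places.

A representative firm's profit is π_i = q_i(395 - 1.5Q) - 9q_i.
Setting ∂π_i/∂q_i = 0 with rivals' quantities fixed: 386 - 3q_i - (3/2)q_j = 0.
By symmetry each firm produces the same amount; substituting q_j = q_i yields q_i = 386/(9/2) = 772/9.
Price P = 395 - (3/2)·(1544/9) = 413/3.
Kestrel's profit: (413/3 - 9)·(772/9) = 11036.7407.

11036.74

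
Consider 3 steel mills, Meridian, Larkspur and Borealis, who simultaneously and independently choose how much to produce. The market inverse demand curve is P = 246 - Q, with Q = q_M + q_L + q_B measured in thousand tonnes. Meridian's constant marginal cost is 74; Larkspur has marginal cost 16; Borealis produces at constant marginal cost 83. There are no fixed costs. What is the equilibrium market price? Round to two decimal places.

Meridian's profit: π_M = (246 - Q)q_M - (74q_M). Setting ∂π_M/∂q_M = 0: 172 - 2q_M - (q_L + q_B) = 0.
Larkspur's first-order condition: 230 - 2q_L - (q_M + q_B) = 0.
Borealis's profit: π_B = (246 - Q)q_B - (83q_B). Setting ∂π_B/∂q_B = 0: 163 - 2q_B - (q_M + q_L) = 0.
Adding the 3 first-order conditions: 565 − 4Q = 0, so Q = 565/4.
Back-substituting: q_M = (172 − 565/4) = 123/4, q_L = (230 − 565/4) = 355/4, q_B = (163 − 565/4) = 87/4.
Total output Q = 565/4, so price P = 246 - 565/4 = 419/4.

104.75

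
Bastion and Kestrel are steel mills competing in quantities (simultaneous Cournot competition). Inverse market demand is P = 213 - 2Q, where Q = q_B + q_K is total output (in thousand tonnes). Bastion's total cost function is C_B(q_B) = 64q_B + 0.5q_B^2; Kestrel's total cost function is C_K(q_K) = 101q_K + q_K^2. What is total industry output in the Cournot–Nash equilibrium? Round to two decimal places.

35.85

Bastion's profit: π_B = (213 - 2Q)q_B - (64q_B + (1/2)q_B²). Setting ∂π_B/∂q_B = 0: 149 - 5q_B - 2(q_K) = 0.
Kestrel's first-order condition: 112 - 6q_K - 2(q_B) = 0.
Rearranging gives the reaction functions q_B = (149 - 2q_K)/5 and q_K = (112 - 2q_B)/6.
Solving the pair: q_B = 335/13, q_K = 131/13.
Total output Q = 335/13 + 131/13 = 466/13.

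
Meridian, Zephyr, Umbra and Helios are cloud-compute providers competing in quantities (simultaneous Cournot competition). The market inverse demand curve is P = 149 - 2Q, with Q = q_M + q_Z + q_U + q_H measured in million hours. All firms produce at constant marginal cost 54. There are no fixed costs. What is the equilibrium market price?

Each firm earns π_i = (149 - 2Q)q_i - 54q_i.
First-order condition (treating rivals' output as given): 95 - 4q_i - 2·Σ_{j≠i} q_j = 0.
With identical firms every q_j equals q_i, so Σ_{j≠i} q_j = 3q_i and 95 = 10q_i, giving q_i = 19/2.
Total output Q = 38, so price P = 149 - 2·38 = 73.

73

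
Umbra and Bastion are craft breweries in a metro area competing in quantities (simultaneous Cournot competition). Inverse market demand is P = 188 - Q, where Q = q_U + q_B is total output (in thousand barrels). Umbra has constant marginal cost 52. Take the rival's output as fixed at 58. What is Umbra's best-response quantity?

39

With the rival's output fixed at 58, Umbra's profit is π_U = (188 - 58 - q_U)q_U - (52q_U) = (130 - q_U)q_U - (52q_U).
∂π_U/∂q_U = 78 - 2q_U = 0, so q_U = 39.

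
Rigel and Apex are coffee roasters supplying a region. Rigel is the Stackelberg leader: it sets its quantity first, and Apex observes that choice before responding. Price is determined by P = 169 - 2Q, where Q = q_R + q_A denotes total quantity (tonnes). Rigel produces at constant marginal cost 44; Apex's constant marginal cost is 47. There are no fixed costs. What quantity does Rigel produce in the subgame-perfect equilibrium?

32

Solve by backward induction. Given q_R, the follower Apex maximises π_A = (169 - 2q_R - 2q_A)q_A - 47q_A.
Follower FOC: 122 - 2q_R - 4q_A = 0, so q_A(q_R) = (122 - 2q_R)/4.
Rigel substitutes q_A(q_R) into its own profit: π_R = q_R(169 - 2q_R - (122 - 2q_R)/2) - 44q_R = (108 - q_R)q_R - 44q_R.
Leader FOC: 64 - 2q_R = 0, so q_R = 32.
Then q_A = (122 - 2·32)/4 = 29/2.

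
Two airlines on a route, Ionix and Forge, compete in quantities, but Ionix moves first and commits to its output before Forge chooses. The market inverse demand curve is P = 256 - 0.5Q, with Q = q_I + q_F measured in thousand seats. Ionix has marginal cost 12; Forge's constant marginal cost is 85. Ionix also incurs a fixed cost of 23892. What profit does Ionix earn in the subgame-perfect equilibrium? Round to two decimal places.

1230.25

The follower Forge best-responds to any q_I: π_F = (256 - 0.5Q)q_F - 85q_F.
Follower FOC: 171 - (1/2)q_I - q_F = 0, so q_F(q_I) = (171 - (1/2)q_I).
The leader anticipates this reaction. Substituting into P = 256 - 0.5Q gives P = 341/2 - (1/4)q_I, so π_I = (341/2 - (1/4)q_I)q_I - 12q_I.
Leader FOC: 317/2 - (1/2)q_I = 0, so q_I = 317.
Then q_F = (171 - (1/2)·317) = 25/2.
Price P = 256 - (1/2)·(659/2) = 365/4.
Ionix's profit: (365/4 - 12)·317 - 23892 = 1230.2500.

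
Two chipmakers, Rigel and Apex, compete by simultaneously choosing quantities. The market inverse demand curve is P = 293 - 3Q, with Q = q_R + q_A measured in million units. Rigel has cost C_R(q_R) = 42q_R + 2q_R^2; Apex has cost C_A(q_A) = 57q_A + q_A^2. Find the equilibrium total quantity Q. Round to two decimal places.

40.94

Rigel's profit: π_R = (293 - 3Q)q_R - (42q_R + 2q_R²). Setting ∂π_R/∂q_R = 0: 251 - 10q_R - 3(q_A) = 0.
Apex's profit: π_A = (293 - 3Q)q_A - (57q_A + q_A²). Setting ∂π_A/∂q_A = 0: 236 - 8q_A - 3(q_R) = 0.
Best responses: q_R = (251 - 3q_A)/10, q_A = (236 - 3q_R)/8.
Substituting one into the other gives q_R = 1300/71 and q_A = 1607/71.
Total output Q = 1300/71 + 1607/71 = 40.9437.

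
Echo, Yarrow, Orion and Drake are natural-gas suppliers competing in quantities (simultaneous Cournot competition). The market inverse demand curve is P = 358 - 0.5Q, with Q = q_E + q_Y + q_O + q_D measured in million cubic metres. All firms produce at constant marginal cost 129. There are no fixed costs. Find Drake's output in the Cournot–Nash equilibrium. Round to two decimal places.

A representative firm's profit is π_i = q_i(358 - 0.5Q) - 129q_i.
Setting ∂π_i/∂q_i = 0 with rivals' quantities fixed: 229 - q_i - (1/2)·Σ_{j≠i} q_j = 0.
By symmetry each firm produces the same amount; substituting Σ_{j≠i} q_j = 3q_i yields q_i = 229/(5/2) = 458/5.

91.60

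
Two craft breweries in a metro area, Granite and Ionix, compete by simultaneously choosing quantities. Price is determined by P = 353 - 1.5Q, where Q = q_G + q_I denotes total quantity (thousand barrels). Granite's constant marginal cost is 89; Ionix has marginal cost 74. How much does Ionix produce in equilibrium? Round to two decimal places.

Granite's profit: π_G = (353 - 1.5Q)q_G - (89q_G). Setting ∂π_G/∂q_G = 0: 264 - 3q_G - (3/2)(q_I) = 0.
Ionix's first-order condition: 279 - 3q_I - (3/2)(q_G) = 0.
Rearranging gives the reaction functions q_G = (264 - (3/2)q_I)/3 and q_I = (279 - (3/2)q_G)/3.
Substituting one into the other gives q_G = 166/3 and q_I = 196/3.

65.33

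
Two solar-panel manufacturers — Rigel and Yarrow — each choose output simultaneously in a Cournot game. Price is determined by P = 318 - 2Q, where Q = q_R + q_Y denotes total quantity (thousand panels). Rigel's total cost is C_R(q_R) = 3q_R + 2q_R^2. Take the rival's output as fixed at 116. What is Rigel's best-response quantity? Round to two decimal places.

With the rival's output fixed at 116, Rigel's profit is π_R = (318 - 2·116 - 2q_R)q_R - (3q_R + 2q_R²) = (86 - 2q_R)q_R - (3q_R + 2q_R²).
∂π_R/∂q_R = 83 - 8q_R = 0, so q_R = 83/8.

10.38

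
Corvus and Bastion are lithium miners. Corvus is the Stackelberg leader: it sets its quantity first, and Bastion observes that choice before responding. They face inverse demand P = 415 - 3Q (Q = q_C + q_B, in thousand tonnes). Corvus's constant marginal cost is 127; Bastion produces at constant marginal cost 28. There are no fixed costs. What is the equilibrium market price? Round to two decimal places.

174.25

The follower Bastion best-responds to any q_C: π_B = (415 - 3Q)q_B - 28q_B.
∂π_B/∂q_B = 387 - 3q_C - 6q_B = 0 gives the reaction function q_B = (387 - 3q_C)/6.
The leader anticipates this reaction. Substituting into P = 415 - 3Q gives P = 443/2 - (3/2)q_C, so π_C = (443/2 - (3/2)q_C)q_C - 127q_C.
Maximising: ∂π_C/∂q_C = 189/2 - 3q_C = 0, giving q_C = 63/2.
Then q_B = (387 - 3·(63/2))/6 = 195/4.
Total output Q = 321/4, so price P = 415 - 3·(321/4) = 697/4.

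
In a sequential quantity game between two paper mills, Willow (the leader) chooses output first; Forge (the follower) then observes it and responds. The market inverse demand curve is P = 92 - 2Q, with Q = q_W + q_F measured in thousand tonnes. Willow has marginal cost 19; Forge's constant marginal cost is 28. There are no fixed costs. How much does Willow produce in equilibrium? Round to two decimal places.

Solve by backward induction. Given q_W, the follower Forge maximises π_F = (92 - 2q_W - 2q_F)q_F - 28q_F.
Setting the follower's marginal profit to zero, 64 - 2q_W - 4q_F = 0, i.e. q_F = (64 - 2q_W)/4.
Willow substitutes q_F(q_W) into its own profit: π_W = q_W(92 - 2q_W - (64 - 2q_W)/2) - 19q_W = (60 - q_W)q_W - 19q_W.
Leader FOC: 41 - 2q_W = 0, so q_W = 41/2.
Then q_F = (64 - 2·(41/2))/4 = 23/4.

20.50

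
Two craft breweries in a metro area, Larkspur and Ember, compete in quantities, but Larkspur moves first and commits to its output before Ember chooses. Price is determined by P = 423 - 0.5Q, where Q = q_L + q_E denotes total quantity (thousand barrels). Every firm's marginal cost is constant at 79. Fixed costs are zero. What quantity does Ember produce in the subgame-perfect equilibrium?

The follower Ember best-responds to any q_L: π_E = (423 - 0.5Q)q_E - 79q_E.
Setting the follower's marginal profit to zero, 344 - (1/2)q_L - q_E = 0, i.e. q_E = (344 - (1/2)q_L).
Larkspur substitutes q_E(q_L) into its own profit: π_L = q_L(423 - (1/2)q_L - (344 - (1/2)q_L)/2) - 79q_L = (251 - (1/4)q_L)q_L - 79q_L.
Maximising: ∂π_L/∂q_L = 172 - (1/2)q_L = 0, giving q_L = 344.
Then q_E = (344 - (1/2)·344) = 172.

172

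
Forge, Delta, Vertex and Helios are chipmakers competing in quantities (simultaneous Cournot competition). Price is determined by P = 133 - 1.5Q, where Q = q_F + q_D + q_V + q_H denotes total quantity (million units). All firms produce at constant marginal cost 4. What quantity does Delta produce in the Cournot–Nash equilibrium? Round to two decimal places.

A representative firm's profit is π_i = q_i(133 - 1.5Q) - 4q_i.
Setting ∂π_i/∂q_i = 0 with rivals' quantities fixed: 129 - 3q_i - (3/2)·Σ_{j≠i} q_j = 0.
By symmetry each firm produces the same amount; substituting Σ_{j≠i} q_j = 3q_i yields q_i = 129/(15/2) = 86/5.

17.20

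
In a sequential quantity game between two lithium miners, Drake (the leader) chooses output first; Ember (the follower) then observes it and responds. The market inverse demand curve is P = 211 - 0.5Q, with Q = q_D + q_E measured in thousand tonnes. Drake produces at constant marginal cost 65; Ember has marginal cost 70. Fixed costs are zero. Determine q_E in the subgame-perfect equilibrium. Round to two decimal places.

Solve by backward induction. Given q_D, the follower Ember maximises π_E = (211 - (1/2)q_D - (1/2)q_E)q_E - 70q_E.
Follower FOC: 141 - (1/2)q_D - q_E = 0, so q_E(q_D) = (141 - (1/2)q_D).
Drake substitutes q_E(q_D) into its own profit: π_D = q_D(211 - (1/2)q_D - (141 - (1/2)q_D)/2) - 65q_D = (281/2 - (1/4)q_D)q_D - 65q_D.
Maximising: ∂π_D/∂q_D = 151/2 - (1/2)q_D = 0, giving q_D = 151.
Then q_E = (141 - (1/2)·151) = 131/2.

65.50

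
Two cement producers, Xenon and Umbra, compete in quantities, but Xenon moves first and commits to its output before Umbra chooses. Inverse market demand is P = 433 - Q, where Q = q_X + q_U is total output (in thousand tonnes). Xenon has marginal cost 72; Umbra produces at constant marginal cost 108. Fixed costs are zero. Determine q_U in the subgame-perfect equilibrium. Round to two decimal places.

63.25

Solve by backward induction. Given q_X, the follower Umbra maximises π_U = (433 - q_X - q_U)q_U - 108q_U.
Follower FOC: 325 - q_X - 2q_U = 0, so q_U(q_X) = (325 - q_X)/2.
Xenon substitutes q_U(q_X) into its own profit: π_X = q_X(433 - q_X - (325 - q_X)/2) - 72q_X = (541/2 - (1/2)q_X)q_X - 72q_X.
The leader's first-order condition 397/2 - q_X = 0 yields q_X = 397/2.
Then q_U = (325 - 397/2)/2 = 253/4.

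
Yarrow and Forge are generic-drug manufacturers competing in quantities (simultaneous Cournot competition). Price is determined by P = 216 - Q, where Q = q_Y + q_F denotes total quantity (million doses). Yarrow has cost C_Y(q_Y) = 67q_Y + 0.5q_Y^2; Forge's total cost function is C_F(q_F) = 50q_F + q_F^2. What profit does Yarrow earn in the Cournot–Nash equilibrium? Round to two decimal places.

Yarrow's profit: π_Y = (216 - Q)q_Y - (67q_Y + (1/2)q_Y²). Setting ∂π_Y/∂q_Y = 0: 149 - 3q_Y - (q_F) = 0.
Forge's first-order condition: 166 - 4q_F - (q_Y) = 0.
So q_Y = (149 - q_F)/3 and q_F = (166 - q_Y)/4.
Solving the pair: q_Y = 430/11, q_F = 349/11.
Price P = 216 - 779/11 = 1597/11.
Yarrow's profit: (1597/11)·(430/11) - 67·(430/11) - (1/2)(430/11)² = 2292.1488.

2292.15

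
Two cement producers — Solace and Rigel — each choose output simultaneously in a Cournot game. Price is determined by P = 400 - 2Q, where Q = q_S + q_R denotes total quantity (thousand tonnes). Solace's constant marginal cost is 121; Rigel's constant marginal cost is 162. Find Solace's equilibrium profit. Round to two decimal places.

Solace's profit: π_S = (400 - 2Q)q_S - (121q_S). Setting ∂π_S/∂q_S = 0: 279 - 4q_S - 2(q_R) = 0.
Rigel's profit: π_R = (400 - 2Q)q_R - (162q_R). Setting ∂π_R/∂q_R = 0: 238 - 4q_R - 2(q_S) = 0.
So q_S = (279 - 2q_R)/4 and q_R = (238 - 2q_S)/4.
Substituting one into the other gives q_S = 160/3 and q_R = 197/6.
Price P = 400 - 2·(517/6) = 683/3.
Solace's profit: (683/3 - 121)·(160/3) = 5688.8889.

5688.89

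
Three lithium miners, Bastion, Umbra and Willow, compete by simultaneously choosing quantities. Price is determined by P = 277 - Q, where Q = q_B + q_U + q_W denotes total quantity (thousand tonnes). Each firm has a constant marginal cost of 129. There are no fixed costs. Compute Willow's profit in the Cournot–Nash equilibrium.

A representative firm's profit is π_i = q_i(277 - Q) - 129q_i.
Setting ∂π_i/∂q_i = 0 with rivals' quantities fixed: 148 - 2q_i - Σ_{j≠i} q_j = 0.
By symmetry each firm produces the same amount; substituting Σ_{j≠i} q_j = 2q_i yields q_i = 148/4 = 37.
Price P = 277 - 111 = 166.
Willow's profit: (166 - 129)·37 = 1369.

1369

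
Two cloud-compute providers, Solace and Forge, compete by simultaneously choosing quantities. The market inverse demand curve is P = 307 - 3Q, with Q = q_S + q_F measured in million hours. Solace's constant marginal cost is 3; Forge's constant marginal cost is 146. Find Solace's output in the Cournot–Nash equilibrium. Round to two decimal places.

Solace's profit: π_S = (307 - 3Q)q_S - (3q_S). Setting ∂π_S/∂q_S = 0: 304 - 6q_S - 3(q_F) = 0.
Forge's first-order condition: 161 - 6q_F - 3(q_S) = 0.
Rearranging gives the reaction functions q_S = (304 - 3q_F)/6 and q_F = (161 - 3q_S)/6.
Substituting one into the other gives q_S = 149/3 and q_F = 2.

49.67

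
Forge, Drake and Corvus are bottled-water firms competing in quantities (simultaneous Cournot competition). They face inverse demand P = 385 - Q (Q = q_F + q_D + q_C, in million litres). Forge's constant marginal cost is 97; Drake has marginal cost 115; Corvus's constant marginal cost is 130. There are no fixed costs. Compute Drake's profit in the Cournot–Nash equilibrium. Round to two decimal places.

4455.56

Forge's profit: π_F = (385 - Q)q_F - (97q_F). Setting ∂π_F/∂q_F = 0: 288 - 2q_F - (q_D + q_C) = 0.
Drake's first-order condition: 270 - 2q_D - (q_F + q_C) = 0.
Corvus's profit: π_C = (385 - Q)q_C - (130q_C). Setting ∂π_C/∂q_C = 0: 255 - 2q_C - (q_F + q_D) = 0.
Adding the 3 first-order conditions: 813 − 4Q = 0, so Q = 813/4.
Back-substituting: q_F = (288 − 813/4) = 339/4, q_D = (270 − 813/4) = 267/4, q_C = (255 − 813/4) = 207/4.
Price P = 385 - 813/4 = 727/4.
Drake's profit: (727/4 - 115)·(267/4) = 4455.5625.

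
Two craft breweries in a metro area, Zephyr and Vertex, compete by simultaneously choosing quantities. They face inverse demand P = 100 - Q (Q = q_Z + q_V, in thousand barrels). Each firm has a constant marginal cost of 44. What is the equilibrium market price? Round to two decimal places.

Each firm earns π_i = (100 - Q)q_i - 44q_i.
Setting ∂π_i/∂q_i = 0 with rivals' quantities fixed: 56 - 2q_i - q_j = 0.
With identical firms every q_j equals q_i, so q_j = q_i and 56 = 3q_i, giving q_i = 56/3.
Total output Q = 112/3, so price P = 100 - 112/3 = 188/3.

62.67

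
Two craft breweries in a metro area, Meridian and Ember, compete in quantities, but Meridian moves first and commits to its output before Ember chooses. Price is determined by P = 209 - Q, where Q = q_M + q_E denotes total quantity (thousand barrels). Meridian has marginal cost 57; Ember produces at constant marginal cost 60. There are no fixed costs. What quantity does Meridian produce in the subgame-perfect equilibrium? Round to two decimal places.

The follower Ember best-responds to any q_M: π_E = (209 - Q)q_E - 60q_E.
∂π_E/∂q_E = 149 - q_M - 2q_E = 0 gives the reaction function q_E = (149 - q_M)/2.
The leader anticipates this reaction. Substituting into P = 209 - Q gives P = 269/2 - (1/2)q_M, so π_M = (269/2 - (1/2)q_M)q_M - 57q_M.
Leader FOC: 155/2 - q_M = 0, so q_M = 155/2.
Then q_E = (149 - 155/2)/2 = 143/4.

77.50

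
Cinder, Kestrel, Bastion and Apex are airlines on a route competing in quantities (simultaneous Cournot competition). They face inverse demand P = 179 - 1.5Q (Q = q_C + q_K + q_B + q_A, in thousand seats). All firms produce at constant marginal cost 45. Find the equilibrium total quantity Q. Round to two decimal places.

Each firm earns π_i = (179 - 1.5Q)q_i - 45q_i.
Setting ∂π_i/∂q_i = 0 with rivals' quantities fixed: 134 - 3q_i - (3/2)·Σ_{j≠i} q_j = 0.
By symmetry each firm produces the same amount; substituting Σ_{j≠i} q_j = 3q_i yields q_i = 134/(15/2) = 268/15.
Total output Q = 268/15 + 268/15 + 268/15 + 268/15 = 1072/15.

71.47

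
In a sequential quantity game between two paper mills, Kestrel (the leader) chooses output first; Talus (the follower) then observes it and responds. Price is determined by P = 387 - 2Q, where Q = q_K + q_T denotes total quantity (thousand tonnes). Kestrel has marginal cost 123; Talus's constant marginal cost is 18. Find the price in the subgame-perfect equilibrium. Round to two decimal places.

162.75

Solve by backward induction. Given q_K, the follower Talus maximises π_T = (387 - 2q_K - 2q_T)q_T - 18q_T.
Setting the follower's marginal profit to zero, 369 - 2q_K - 4q_T = 0, i.e. q_T = (369 - 2q_K)/4.
Kestrel substitutes q_T(q_K) into its own profit: π_K = q_K(387 - 2q_K - (369 - 2q_K)/2) - 123q_K = (405/2 - q_K)q_K - 123q_K.
Maximising: ∂π_K/∂q_K = 159/2 - 2q_K = 0, giving q_K = 159/4.
Then q_T = (369 - 2·(159/4))/4 = 579/8.
Total output Q = 897/8, so price P = 387 - 2·(897/8) = 651/4.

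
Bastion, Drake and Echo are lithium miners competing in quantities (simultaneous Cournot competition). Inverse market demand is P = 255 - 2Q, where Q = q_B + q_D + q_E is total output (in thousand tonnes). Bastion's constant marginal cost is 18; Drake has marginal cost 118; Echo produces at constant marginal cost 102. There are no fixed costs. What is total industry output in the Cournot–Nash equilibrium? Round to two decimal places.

Bastion's profit: π_B = (255 - 2Q)q_B - (18q_B). Setting ∂π_B/∂q_B = 0: 237 - 4q_B - 2(q_D + q_E) = 0.
Drake's first-order condition: 137 - 4q_D - 2(q_B + q_E) = 0.
Echo's first-order condition: 153 - 4q_E - 2(q_B + q_D) = 0.
Adding the 3 conditions: 527 − 4Q − 4Q = 0, i.e. Q = 527/8.
Back-substituting: q_B = (237 − 527/4)/2 = 421/8, q_D = (137 − 527/4)/2 = 21/8, q_E = (153 − 527/4)/2 = 85/8.
Total output Q = 421/8 + 21/8 + 85/8 = 527/8.

65.88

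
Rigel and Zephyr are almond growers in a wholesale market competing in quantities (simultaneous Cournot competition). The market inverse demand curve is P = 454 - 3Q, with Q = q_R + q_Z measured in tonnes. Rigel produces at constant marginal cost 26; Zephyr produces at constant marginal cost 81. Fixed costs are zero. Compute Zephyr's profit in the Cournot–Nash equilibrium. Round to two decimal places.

3745.33

Rigel's profit: π_R = (454 - 3Q)q_R - (26q_R). Setting ∂π_R/∂q_R = 0: 428 - 6q_R - 3(q_Z) = 0.
Zephyr's profit: π_Z = (454 - 3Q)q_Z - (81q_Z). Setting ∂π_Z/∂q_Z = 0: 373 - 6q_Z - 3(q_R) = 0.
Best responses: q_R = (428 - 3q_Z)/6, q_Z = (373 - 3q_R)/6.
Solving the pair: q_R = 161/3, q_Z = 106/3.
Price P = 454 - 3·89 = 187.
Zephyr's profit: (187 - 81)·(106/3) = 3745.3333.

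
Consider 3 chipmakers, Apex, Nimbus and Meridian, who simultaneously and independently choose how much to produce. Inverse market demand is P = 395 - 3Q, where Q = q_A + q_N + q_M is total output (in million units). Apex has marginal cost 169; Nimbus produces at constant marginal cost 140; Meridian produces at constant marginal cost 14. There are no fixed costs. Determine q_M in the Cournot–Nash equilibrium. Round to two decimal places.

55.17

Apex's profit: π_A = (395 - 3Q)q_A - (169q_A). Setting ∂π_A/∂q_A = 0: 226 - 6q_A - 3(q_N + q_M) = 0.
Nimbus's profit: π_N = (395 - 3Q)q_N - (140q_N). Setting ∂π_N/∂q_N = 0: 255 - 6q_N - 3(q_A + q_M) = 0.
Meridian's first-order condition: 381 - 6q_M - 3(q_A + q_N) = 0.
Adding the 3 conditions: 862 − 6Q − 6Q = 0, i.e. Q = 431/6.
Back-substituting: q_A = (226 − 431/2)/3 = 7/2, q_N = (255 − 431/2)/3 = 79/6, q_M = (381 − 431/2)/3 = 331/6.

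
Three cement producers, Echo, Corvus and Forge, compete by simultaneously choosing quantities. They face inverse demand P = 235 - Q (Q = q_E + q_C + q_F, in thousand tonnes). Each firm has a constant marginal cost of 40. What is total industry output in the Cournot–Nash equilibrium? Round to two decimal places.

Each firm earns π_i = (235 - Q)q_i - 40q_i.
Setting ∂π_i/∂q_i = 0 with rivals' quantities fixed: 195 - 2q_i - Σ_{j≠i} q_j = 0.
By symmetry each firm produces the same amount; substituting Σ_{j≠i} q_j = 2q_i yields q_i = 195/4.
Total output Q = 195/4 + 195/4 + 195/4 = 585/4.

146.25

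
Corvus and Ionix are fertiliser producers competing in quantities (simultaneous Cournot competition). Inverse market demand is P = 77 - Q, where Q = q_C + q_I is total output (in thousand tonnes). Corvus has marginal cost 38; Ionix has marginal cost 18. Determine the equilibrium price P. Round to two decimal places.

Corvus's profit: π_C = (77 - Q)q_C - (38q_C). Setting ∂π_C/∂q_C = 0: 39 - 2q_C - (q_I) = 0.
Ionix's first-order condition: 59 - 2q_I - (q_C) = 0.
So q_C = (39 - q_I)/2 and q_I = (59 - q_C)/2.
Substituting one into the other gives q_C = 19/3 and q_I = 79/3.
Total output Q = 98/3, so price P = 77 - 98/3 = 133/3.

44.33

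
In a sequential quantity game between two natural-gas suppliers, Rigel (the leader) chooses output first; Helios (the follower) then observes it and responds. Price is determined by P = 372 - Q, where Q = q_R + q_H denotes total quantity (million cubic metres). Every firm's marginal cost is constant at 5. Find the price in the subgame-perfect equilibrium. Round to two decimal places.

The follower Helios best-responds to any q_R: π_H = (372 - Q)q_H - 5q_H.
Follower FOC: 367 - q_R - 2q_H = 0, so q_H(q_R) = (367 - q_R)/2.
The leader anticipates this reaction. Substituting into P = 372 - Q gives P = 377/2 - (1/2)q_R, so π_R = (377/2 - (1/2)q_R)q_R - 5q_R.
The leader's first-order condition 367/2 - q_R = 0 yields q_R = 367/2.
Then q_H = (367 - 367/2)/2 = 367/4.
Total output Q = 1101/4, so price P = 372 - 1101/4 = 387/4.

96.75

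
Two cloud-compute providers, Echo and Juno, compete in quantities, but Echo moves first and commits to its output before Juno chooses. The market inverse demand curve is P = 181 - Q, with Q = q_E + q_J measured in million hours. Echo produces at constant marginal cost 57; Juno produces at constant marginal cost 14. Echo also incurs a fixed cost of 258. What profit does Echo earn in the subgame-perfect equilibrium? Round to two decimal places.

Solve by backward induction. Given q_E, the follower Juno maximises π_J = (181 - q_E - q_J)q_J - 14q_J.
∂π_J/∂q_J = 167 - q_E - 2q_J = 0 gives the reaction function q_J = (167 - q_E)/2.
Echo substitutes q_J(q_E) into its own profit: π_E = q_E(181 - q_E - (167 - q_E)/2) - 57q_E = (195/2 - (1/2)q_E)q_E - 57q_E.
Maximising: ∂π_E/∂q_E = 81/2 - q_E = 0, giving q_E = 81/2.
Then q_J = (167 - 81/2)/2 = 253/4.
Price P = 181 - 415/4 = 309/4.
Echo's profit: (309/4 - 57)·(81/2) - 258 = 562.1250.

562.13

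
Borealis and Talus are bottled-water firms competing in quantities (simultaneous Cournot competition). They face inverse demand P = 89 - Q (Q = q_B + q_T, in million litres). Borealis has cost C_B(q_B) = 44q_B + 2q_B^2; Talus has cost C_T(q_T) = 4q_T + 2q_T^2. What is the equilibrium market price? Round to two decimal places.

Borealis's profit: π_B = (89 - Q)q_B - (44q_B + 2q_B²). Setting ∂π_B/∂q_B = 0: 45 - 6q_B - (q_T) = 0.
Talus's first-order condition: 85 - 6q_T - (q_B) = 0.
Rearranging gives the reaction functions q_B = (45 - q_T)/6 and q_T = (85 - q_B)/6.
Substituting one into the other gives q_B = 37/7 and q_T = 93/7.
Total output Q = 130/7, so price P = 89 - 130/7 = 493/7.

70.43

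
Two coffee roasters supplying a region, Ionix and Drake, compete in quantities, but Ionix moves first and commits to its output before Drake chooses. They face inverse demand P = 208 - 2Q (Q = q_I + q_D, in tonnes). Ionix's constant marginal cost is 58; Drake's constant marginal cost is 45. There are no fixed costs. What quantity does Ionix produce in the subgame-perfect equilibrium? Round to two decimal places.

Solve by backward induction. Given q_I, the follower Drake maximises π_D = (208 - 2q_I - 2q_D)q_D - 45q_D.
Setting the follower's marginal profit to zero, 163 - 2q_I - 4q_D = 0, i.e. q_D = (163 - 2q_I)/4.
The leader anticipates this reaction. Substituting into P = 208 - 2Q gives P = 253/2 - q_I, so π_I = (253/2 - q_I)q_I - 58q_I.
The leader's first-order condition 137/2 - 2q_I = 0 yields q_I = 137/4.
Then q_D = (163 - 2·(137/4))/4 = 189/8.

34.25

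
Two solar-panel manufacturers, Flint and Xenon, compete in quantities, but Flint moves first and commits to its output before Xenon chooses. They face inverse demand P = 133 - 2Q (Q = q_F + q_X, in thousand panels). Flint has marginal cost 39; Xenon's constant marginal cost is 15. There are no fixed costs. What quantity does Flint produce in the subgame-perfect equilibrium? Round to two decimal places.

Solve by backward induction. Given q_F, the follower Xenon maximises π_X = (133 - 2q_F - 2q_X)q_X - 15q_X.
Follower FOC: 118 - 2q_F - 4q_X = 0, so q_X(q_F) = (118 - 2q_F)/4.
The leader anticipates this reaction. Substituting into P = 133 - 2Q gives P = 74 - q_F, so π_F = (74 - q_F)q_F - 39q_F.
The leader's first-order condition 35 - 2q_F = 0 yields q_F = 35/2.
Then q_X = (118 - 2·(35/2))/4 = 83/4.

17.50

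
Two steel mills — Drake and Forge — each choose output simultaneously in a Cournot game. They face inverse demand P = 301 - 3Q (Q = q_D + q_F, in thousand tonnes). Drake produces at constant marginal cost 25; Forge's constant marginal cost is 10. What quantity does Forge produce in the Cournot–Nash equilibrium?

34

Drake's profit: π_D = (301 - 3Q)q_D - (25q_D). Setting ∂π_D/∂q_D = 0: 276 - 6q_D - 3(q_F) = 0.
Forge's profit: π_F = (301 - 3Q)q_F - (10q_F). Setting ∂π_F/∂q_F = 0: 291 - 6q_F - 3(q_D) = 0.
So q_D = (276 - 3q_F)/6 and q_F = (291 - 3q_D)/6.
Solving the pair: q_D = 29, q_F = 34.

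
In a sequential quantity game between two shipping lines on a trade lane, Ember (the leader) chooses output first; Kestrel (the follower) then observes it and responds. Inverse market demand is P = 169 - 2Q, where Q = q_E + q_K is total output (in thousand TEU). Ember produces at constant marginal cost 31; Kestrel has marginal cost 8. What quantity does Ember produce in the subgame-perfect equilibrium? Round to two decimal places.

The follower Kestrel best-responds to any q_E: π_K = (169 - 2Q)q_K - 8q_K.
Setting the follower's marginal profit to zero, 161 - 2q_E - 4q_K = 0, i.e. q_K = (161 - 2q_E)/4.
Ember substitutes q_K(q_E) into its own profit: π_E = q_E(169 - 2q_E - (161 - 2q_E)/2) - 31q_E = (177/2 - q_E)q_E - 31q_E.
Maximising: ∂π_E/∂q_E = 115/2 - 2q_E = 0, giving q_E = 115/4.
Then q_K = (161 - 2·(115/4))/4 = 207/8.

28.75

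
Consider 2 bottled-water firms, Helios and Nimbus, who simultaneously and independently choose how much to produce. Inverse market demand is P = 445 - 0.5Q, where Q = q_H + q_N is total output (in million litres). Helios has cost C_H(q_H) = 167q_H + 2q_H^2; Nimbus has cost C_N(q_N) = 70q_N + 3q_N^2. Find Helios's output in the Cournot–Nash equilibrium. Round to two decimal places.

50.60

Helios's profit: π_H = (445 - 0.5Q)q_H - (167q_H + 2q_H²). Setting ∂π_H/∂q_H = 0: 278 - 5q_H - (1/2)(q_N) = 0.
Nimbus's first-order condition: 375 - 7q_N - (1/2)(q_H) = 0.
Rearranging gives the reaction functions q_H = (278 - (1/2)q_N)/5 and q_N = (375 - (1/2)q_H)/7.
Substituting one into the other gives q_H = 50.6043 and q_N = 49.9568.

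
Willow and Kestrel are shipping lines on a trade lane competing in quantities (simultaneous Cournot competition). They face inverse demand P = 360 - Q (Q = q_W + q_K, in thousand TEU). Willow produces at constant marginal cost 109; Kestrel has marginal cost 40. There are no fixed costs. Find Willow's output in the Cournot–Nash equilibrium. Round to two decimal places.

Willow's profit: π_W = (360 - Q)q_W - (109q_W). Setting ∂π_W/∂q_W = 0: 251 - 2q_W - (q_K) = 0.
Kestrel's profit: π_K = (360 - Q)q_K - (40q_K). Setting ∂π_K/∂q_K = 0: 320 - 2q_K - (q_W) = 0.
Best responses: q_W = (251 - q_K)/2, q_K = (320 - q_W)/2.
Substituting one into the other gives q_W = 182/3 and q_K = 389/3.

60.67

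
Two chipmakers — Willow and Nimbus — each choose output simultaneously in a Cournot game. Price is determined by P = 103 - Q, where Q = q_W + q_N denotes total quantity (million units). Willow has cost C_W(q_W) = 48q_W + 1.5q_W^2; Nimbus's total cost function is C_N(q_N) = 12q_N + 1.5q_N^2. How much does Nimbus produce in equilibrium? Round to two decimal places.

16.67

Willow's profit: π_W = (103 - Q)q_W - (48q_W + (3/2)q_W²). Setting ∂π_W/∂q_W = 0: 55 - 5q_W - (q_N) = 0.
Nimbus's first-order condition: 91 - 5q_N - (q_W) = 0.
So q_W = (55 - q_N)/5 and q_N = (91 - q_W)/5.
Substituting one into the other gives q_W = 23/3 and q_N = 50/3.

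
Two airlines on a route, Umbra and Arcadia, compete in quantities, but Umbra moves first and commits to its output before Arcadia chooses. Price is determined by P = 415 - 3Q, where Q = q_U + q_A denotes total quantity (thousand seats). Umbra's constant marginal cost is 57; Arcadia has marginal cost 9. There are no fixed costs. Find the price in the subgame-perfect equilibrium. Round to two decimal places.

Solve by backward induction. Given q_U, the follower Arcadia maximises π_A = (415 - 3q_U - 3q_A)q_A - 9q_A.
Follower FOC: 406 - 3q_U - 6q_A = 0, so q_A(q_U) = (406 - 3q_U)/6.
Umbra substitutes q_A(q_U) into its own profit: π_U = q_U(415 - 3q_U - (406 - 3q_U)/2) - 57q_U = (212 - (3/2)q_U)q_U - 57q_U.
The leader's first-order condition 155 - 3q_U = 0 yields q_U = 155/3.
Then q_A = (406 - 3·(155/3))/6 = 251/6.
Total output Q = 187/2, so price P = 415 - 3·(187/2) = 269/2.

134.50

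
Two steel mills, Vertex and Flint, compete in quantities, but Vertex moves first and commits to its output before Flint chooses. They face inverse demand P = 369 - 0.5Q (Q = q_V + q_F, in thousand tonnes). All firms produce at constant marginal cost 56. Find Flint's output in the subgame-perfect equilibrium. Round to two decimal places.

156.50

Solve by backward induction. Given q_V, the follower Flint maximises π_F = (369 - (1/2)q_V - (1/2)q_F)q_F - 56q_F.
∂π_F/∂q_F = 313 - (1/2)q_V - q_F = 0 gives the reaction function q_F = (313 - (1/2)q_V).
The leader anticipates this reaction. Substituting into P = 369 - 0.5Q gives P = 425/2 - (1/4)q_V, so π_V = (425/2 - (1/4)q_V)q_V - 56q_V.
Maximising: ∂π_V/∂q_V = 313/2 - (1/2)q_V = 0, giving q_V = 313.
Then q_F = (313 - (1/2)·313) = 313/2.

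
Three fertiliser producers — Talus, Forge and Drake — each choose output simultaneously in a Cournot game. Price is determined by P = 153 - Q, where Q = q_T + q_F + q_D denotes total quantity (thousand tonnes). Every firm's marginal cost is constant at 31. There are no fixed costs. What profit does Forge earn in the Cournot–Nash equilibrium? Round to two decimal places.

Each firm earns π_i = (153 - Q)q_i - 31q_i.
First-order condition (treating rivals' output as given): 122 - 2q_i - Σ_{j≠i} q_j = 0.
With identical firms every q_j equals q_i, so Σ_{j≠i} q_j = 2q_i and 122 = 4q_i, giving q_i = 61/2.
Price P = 153 - 183/2 = 123/2.
Forge's profit: (123/2 - 31)·(61/2) = 930.2500.

930.25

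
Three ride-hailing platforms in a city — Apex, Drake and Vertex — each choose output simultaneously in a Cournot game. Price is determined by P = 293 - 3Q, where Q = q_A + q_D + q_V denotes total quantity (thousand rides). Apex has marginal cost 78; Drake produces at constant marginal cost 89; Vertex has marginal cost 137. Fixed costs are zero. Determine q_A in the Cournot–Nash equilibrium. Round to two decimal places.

Apex's profit: π_A = (293 - 3Q)q_A - (78q_A). Setting ∂π_A/∂q_A = 0: 215 - 6q_A - 3(q_D + q_V) = 0.
Drake's first-order condition: 204 - 6q_D - 3(q_A + q_V) = 0.
Vertex's profit: π_V = (293 - 3Q)q_V - (137q_V). Setting ∂π_V/∂q_V = 0: 156 - 6q_V - 3(q_A + q_D) = 0.
Adding the 3 first-order conditions: 575 − 12Q = 0, so Q = 575/12.
Back-substituting: q_A = (215 − 575/4)/3 = 95/4, q_D = (204 − 575/4)/3 = 241/12, q_V = (156 − 575/4)/3 = 49/12.

23.75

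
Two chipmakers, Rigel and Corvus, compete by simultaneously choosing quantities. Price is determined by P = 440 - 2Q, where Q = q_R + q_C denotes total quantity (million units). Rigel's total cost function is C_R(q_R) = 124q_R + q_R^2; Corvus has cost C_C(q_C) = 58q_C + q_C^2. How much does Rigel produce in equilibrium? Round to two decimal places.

35.38

Rigel's profit: π_R = (440 - 2Q)q_R - (124q_R + q_R²). Setting ∂π_R/∂q_R = 0: 316 - 6q_R - 2(q_C) = 0.
Corvus's first-order condition: 382 - 6q_C - 2(q_R) = 0.
Rearranging gives the reaction functions q_R = (316 - 2q_C)/6 and q_C = (382 - 2q_R)/6.
Solving the pair: q_R = 283/8, q_C = 415/8.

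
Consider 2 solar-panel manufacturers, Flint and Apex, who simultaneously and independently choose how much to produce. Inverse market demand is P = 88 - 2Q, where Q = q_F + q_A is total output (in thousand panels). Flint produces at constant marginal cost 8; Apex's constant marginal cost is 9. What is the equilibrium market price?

35

Flint's profit: π_F = (88 - 2Q)q_F - (8q_F). Setting ∂π_F/∂q_F = 0: 80 - 4q_F - 2(q_A) = 0.
Apex's first-order condition: 79 - 4q_A - 2(q_F) = 0.
So q_F = (80 - 2q_A)/4 and q_A = (79 - 2q_F)/4.
Substituting one into the other gives q_F = 27/2 and q_A = 13.
Total output Q = 53/2, so price P = 88 - 2·(53/2) = 35.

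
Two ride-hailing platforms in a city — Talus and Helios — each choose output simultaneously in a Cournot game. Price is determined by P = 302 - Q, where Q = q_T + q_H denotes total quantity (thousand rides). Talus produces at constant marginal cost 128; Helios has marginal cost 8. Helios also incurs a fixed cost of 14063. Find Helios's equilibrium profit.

4981

Talus's profit: π_T = (302 - Q)q_T - (128q_T). Setting ∂π_T/∂q_T = 0: 174 - 2q_T - (q_H) = 0.
Helios's profit: π_H = (302 - Q)q_H - (8q_H). Setting ∂π_H/∂q_H = 0: 294 - 2q_H - (q_T) = 0.
So q_T = (174 - q_H)/2 and q_H = (294 - q_T)/2.
Solving the pair: q_T = 18, q_H = 138.
Price P = 302 - 156 = 146.
Helios's profit: (146 - 8)·138 - 14063 = 4981.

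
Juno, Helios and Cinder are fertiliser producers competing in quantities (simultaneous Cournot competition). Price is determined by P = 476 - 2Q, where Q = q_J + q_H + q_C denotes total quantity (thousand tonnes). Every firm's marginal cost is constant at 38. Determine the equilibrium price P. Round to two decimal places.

147.50

A representative firm's profit is π_i = q_i(476 - 2Q) - 38q_i.
First-order condition (treating rivals' output as given): 438 - 4q_i - 2·Σ_{j≠i} q_j = 0.
By symmetry each firm produces the same amount; substituting Σ_{j≠i} q_j = 2q_i yields q_i = 438/8 = 219/4.
Total output Q = 657/4, so price P = 476 - 2·(657/4) = 295/2.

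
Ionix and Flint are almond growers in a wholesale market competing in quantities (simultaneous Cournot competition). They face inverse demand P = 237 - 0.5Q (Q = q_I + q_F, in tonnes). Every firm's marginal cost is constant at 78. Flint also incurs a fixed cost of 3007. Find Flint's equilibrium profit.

2611

Each firm earns π_i = (237 - 0.5Q)q_i - 78q_i.
First-order condition (treating rivals' output as given): 159 - q_i - (1/2)q_j = 0.
With identical firms every q_j equals q_i, so q_j = q_i and 159 = (3/2)q_i, giving q_i = 106.
Price P = 237 - (1/2)·212 = 131.
Flint's profit: (131 - 78)·106 - 3007 = 2611.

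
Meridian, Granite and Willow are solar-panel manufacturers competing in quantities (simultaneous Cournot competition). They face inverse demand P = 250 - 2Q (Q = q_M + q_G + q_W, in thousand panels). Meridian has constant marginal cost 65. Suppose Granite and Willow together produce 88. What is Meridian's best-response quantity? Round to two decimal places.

2.25

With rivals' combined output fixed at 88, Meridian's profit is π_M = (250 - 2·88 - 2q_M)q_M - (65q_M) = (74 - 2q_M)q_M - (65q_M).
∂π_M/∂q_M = 9 - 4q_M = 0, so q_M = 9/4.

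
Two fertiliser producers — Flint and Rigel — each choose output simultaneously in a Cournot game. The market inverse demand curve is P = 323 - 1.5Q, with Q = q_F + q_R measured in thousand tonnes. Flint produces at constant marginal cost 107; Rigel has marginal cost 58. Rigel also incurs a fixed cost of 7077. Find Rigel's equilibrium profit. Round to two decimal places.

Flint's profit: π_F = (323 - 1.5Q)q_F - (107q_F). Setting ∂π_F/∂q_F = 0: 216 - 3q_F - (3/2)(q_R) = 0.
Rigel's profit: π_R = (323 - 1.5Q)q_R - (58q_R). Setting ∂π_R/∂q_R = 0: 265 - 3q_R - (3/2)(q_F) = 0.
So q_F = (216 - (3/2)q_R)/3 and q_R = (265 - (3/2)q_F)/3.
Solving the pair: q_F = 334/9, q_R = 628/9.
Price P = 323 - (3/2)·(962/9) = 488/3.
Rigel's profit: (488/3 - 58)·(628/9) - 7077 = 226.4074.

226.41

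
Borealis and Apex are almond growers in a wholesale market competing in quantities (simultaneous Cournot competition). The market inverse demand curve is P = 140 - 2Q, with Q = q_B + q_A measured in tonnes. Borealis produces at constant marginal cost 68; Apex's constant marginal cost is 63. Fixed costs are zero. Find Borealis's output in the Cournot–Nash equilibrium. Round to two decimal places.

Borealis's profit: π_B = (140 - 2Q)q_B - (68q_B). Setting ∂π_B/∂q_B = 0: 72 - 4q_B - 2(q_A) = 0.
Apex's first-order condition: 77 - 4q_A - 2(q_B) = 0.
Best responses: q_B = (72 - 2q_A)/4, q_A = (77 - 2q_B)/4.
Substituting one into the other gives q_B = 67/6 and q_A = 41/3.

11.17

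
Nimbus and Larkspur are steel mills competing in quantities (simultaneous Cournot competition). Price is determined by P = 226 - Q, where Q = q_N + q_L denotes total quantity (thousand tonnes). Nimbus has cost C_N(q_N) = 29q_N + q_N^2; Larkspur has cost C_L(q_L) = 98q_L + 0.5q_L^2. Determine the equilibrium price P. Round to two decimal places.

Nimbus's profit: π_N = (226 - Q)q_N - (29q_N + q_N²). Setting ∂π_N/∂q_N = 0: 197 - 4q_N - (q_L) = 0.
Larkspur's first-order condition: 128 - 3q_L - (q_N) = 0.
Rearranging gives the reaction functions q_N = (197 - q_L)/4 and q_L = (128 - q_N)/3.
Substituting one into the other gives q_N = 463/11 and q_L = 315/11.
Total output Q = 778/11, so price P = 226 - 778/11 = 1708/11.

155.27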